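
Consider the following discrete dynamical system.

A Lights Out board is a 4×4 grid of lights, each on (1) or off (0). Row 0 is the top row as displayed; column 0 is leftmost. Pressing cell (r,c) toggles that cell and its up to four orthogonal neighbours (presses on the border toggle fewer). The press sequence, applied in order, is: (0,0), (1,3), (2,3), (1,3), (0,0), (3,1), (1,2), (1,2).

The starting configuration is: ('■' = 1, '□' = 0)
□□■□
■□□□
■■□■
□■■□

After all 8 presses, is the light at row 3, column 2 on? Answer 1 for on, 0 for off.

0

t=0: □□■□
■□□□
■■□■
□■■□
t=1: ■■■□
□□□□
■■□■
□■■□
t=2: ■■■■
□□■■
■■□□
□■■□
t=3: ■■■■
□□■□
■■■■
□■■■
t=4: ■■■□
□□□■
■■■□
□■■■
t=5: □□■□
■□□■
■■■□
□■■■
t=6: □□■□
■□□■
■□■□
■□□■
t=7: □□□□
■■■□
■□□□
■□□■
t=8: □□■□
■□□■
■□■□
■□□■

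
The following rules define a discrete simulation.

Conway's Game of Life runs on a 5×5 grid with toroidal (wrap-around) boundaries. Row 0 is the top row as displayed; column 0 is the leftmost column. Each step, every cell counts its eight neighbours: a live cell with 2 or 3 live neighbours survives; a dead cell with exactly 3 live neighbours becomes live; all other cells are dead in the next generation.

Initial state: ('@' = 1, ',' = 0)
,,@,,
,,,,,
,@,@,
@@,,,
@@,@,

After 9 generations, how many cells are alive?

0) ,,@,,
,,,,,
,@,@,
@@,,,
@@,@,
1) ,@@,,
,,@,,
@@@,,
,,,,,
@,,,@
2) @@@@,
@,,@,
,@@,,
,,,,@
@@,,,
3) ,,,@,
@,,@,
@@@@@
,,@,,
,,,@,
4) ,,@@,
@,,,,
@,,,,
@,,,,
,,@@,
5) ,@@@@
,@,,@
@@,,@
,@,,@
,@@@@
6) ,,,,,
,,,,,
,@@@@
,,,,,
,,,,,
7) ,,,,,
,,@@,
,,@@,
,,@@,
,,,,,
8) ,,,,,
,,@@,
,@,,@
,,@@,
,,,,,
9) ,,,,,
,,@@,
,@,,@
,,@@,
,,,,,

6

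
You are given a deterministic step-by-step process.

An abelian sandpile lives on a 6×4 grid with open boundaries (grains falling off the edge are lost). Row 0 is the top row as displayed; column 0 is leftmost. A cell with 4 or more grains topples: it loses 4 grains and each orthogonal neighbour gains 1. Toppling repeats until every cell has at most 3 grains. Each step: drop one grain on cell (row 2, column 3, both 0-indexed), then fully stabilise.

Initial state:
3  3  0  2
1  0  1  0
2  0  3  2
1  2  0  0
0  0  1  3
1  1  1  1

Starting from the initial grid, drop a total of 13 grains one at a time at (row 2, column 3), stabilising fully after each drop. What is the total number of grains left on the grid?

34

k=0  3  3  0  2
1  0  1  0
2  0  3  2
1  2  0  0
0  0  1  3
1  1  1  1
k=1  3  3  0  2
1  0  1  0
2  0  3  3
1  2  0  0
0  0  1  3
1  1  1  1
k=2  3  3  0  2
1  0  2  1
2  1  0  1
1  2  1  1
0  0  1  3
1  1  1  1
k=3  3  3  0  2
1  0  2  1
2  1  0  2
1  2  1  1
0  0  1  3
1  1  1  1
k=4  3  3  0  2
1  0  2  1
2  1  0  3
1  2  1  1
0  0  1  3
1  1  1  1
k=5  3  3  0  2
1  0  2  2
2  1  1  0
1  2  1  2
0  0  1  3
1  1  1  1
k=6  3  3  0  2
1  0  2  2
2  1  1  1
1  2  1  2
0  0  1  3
1  1  1  1
k=7  3  3  0  2
1  0  2  2
2  1  1  2
1  2  1  2
0  0  1  3
1  1  1  1
k=8  3  3  0  2
1  0  2  2
2  1  1  3
1  2  1  2
0  0  1  3
1  1  1  1
k=9  3  3  0  2
1  0  2  3
2  1  2  0
1  2  1  3
0  0  1  3
1  1  1  1
k=10  3  3  0  2
1  0  2  3
2  1  2  1
1  2  1  3
0  0  1  3
1  1  1  1
k=11  3  3  0  2
1  0  2  3
2  1  2  2
1  2  1  3
0  0  1  3
1  1  1  1
k=12  3  3  0  2
1  0  2  3
2  1  2  3
1  2  1  3
0  0  1  3
1  1  1  1
k=13  3  3  0  3
1  0  3  0
2  1  3  2
1  2  2  1
0  0  2  0
1  1  1  2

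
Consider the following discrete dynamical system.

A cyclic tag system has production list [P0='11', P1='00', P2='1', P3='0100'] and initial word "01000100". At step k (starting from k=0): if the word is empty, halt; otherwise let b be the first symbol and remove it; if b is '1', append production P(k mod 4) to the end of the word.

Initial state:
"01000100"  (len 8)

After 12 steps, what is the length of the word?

0

step 0: "01000100"  (len 8)
step 1: "1000100"  (len 7)
step 2: "00010000"  (len 8)
step 3: "0010000"  (len 7)
step 4: "010000"  (len 6)
step 5: "10000"  (len 5)
step 6: "000000"  (len 6)
step 7: "00000"  (len 5)
step 8: "0000"  (len 4)
step 9: "000"  (len 3)
step 10: "00"  (len 2)
step 11: "0"  (len 1)
step 12: (halted — word empty)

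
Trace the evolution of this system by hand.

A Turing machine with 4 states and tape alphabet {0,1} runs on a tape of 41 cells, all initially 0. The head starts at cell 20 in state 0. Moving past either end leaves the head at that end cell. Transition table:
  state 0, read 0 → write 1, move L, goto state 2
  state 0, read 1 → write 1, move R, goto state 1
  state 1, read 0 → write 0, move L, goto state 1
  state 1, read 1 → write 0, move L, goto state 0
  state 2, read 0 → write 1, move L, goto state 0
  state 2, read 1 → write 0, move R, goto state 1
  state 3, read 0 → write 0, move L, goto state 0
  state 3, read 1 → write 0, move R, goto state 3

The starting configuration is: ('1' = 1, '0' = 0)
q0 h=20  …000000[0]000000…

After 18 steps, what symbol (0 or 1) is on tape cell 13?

gen 0: q0 h=20  …000000[0]000000…
gen 1: q2 h=19  …000000[0]100000…
gen 2: q0 h=18  …000000[0]110000…
gen 3: q2 h=17  …000000[0]111000…
gen 4: q0 h=16  …000000[0]111100…
gen 5: q2 h=15  …000000[0]111110…
gen 6: q0 h=14  …000000[0]111111…
gen 7: q2 h=13  …000000[0]111111…
gen 8: q0 h=12  …000000[0]111111…
gen 9: q2 h=11  …000000[0]111111…
gen 10: q0 h=10  …000000[0]111111…
gen 11: q2 h= 9  …000000[0]111111…
gen 12: q0 h= 8  …000000[0]111111…
gen 13: q2 h= 7  …000000[0]111111…
gen 14: q0 h= 6  |000000[0]111111…
gen 15: q2 h= 5  |00000[0]111111…
gen 16: q0 h= 4  |0000[0]111111…
gen 17: q2 h= 3  |000[0]111111…
gen 18: q0 h= 2  |00[0]111111…

1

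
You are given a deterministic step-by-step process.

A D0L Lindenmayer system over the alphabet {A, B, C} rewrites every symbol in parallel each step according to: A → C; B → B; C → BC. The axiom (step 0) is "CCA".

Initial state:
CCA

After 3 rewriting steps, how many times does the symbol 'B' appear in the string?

step 0: CCA
step 1: BCBCC
step 2: BBCBBCBC
step 3: BBBCBBBCBBC

8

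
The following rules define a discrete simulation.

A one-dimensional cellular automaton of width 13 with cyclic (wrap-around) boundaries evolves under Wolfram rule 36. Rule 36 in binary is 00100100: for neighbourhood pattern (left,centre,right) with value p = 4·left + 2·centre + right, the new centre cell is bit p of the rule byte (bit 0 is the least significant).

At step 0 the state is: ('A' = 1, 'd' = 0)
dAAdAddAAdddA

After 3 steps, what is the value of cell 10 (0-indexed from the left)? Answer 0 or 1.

gen 0: dAAdAddAAdddA
gen 1: AddAAdddddddA
gen 2: ddddddddddddd
gen 3: ddddddddddddd

0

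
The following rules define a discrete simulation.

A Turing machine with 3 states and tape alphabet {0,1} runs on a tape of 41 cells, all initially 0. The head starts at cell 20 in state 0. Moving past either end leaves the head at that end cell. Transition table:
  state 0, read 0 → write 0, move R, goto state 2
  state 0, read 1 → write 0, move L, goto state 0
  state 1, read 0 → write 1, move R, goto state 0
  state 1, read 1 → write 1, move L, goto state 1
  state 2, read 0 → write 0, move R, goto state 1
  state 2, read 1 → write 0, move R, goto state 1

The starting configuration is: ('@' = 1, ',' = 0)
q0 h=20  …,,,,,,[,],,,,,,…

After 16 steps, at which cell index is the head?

36

0) q0 h=20  …,,,,,,[,],,,,,,…
1) q2 h=21  …,,,,,,[,],,,,,,…
2) q1 h=22  …,,,,,,[,],,,,,,…
3) q0 h=23  …,,,,,@[,],,,,,,…
4) q2 h=24  …,,,,@,[,],,,,,,…
5) q1 h=25  …,,,@,,[,],,,,,,…
6) q0 h=26  …,,@,,@[,],,,,,,…
7) q2 h=27  …,@,,@,[,],,,,,,…
8) q1 h=28  …@,,@,,[,],,,,,,…
9) q0 h=29  …,,@,,@[,],,,,,,…
10) q2 h=30  …,@,,@,[,],,,,,,…
11) q1 h=31  …@,,@,,[,],,,,,,…
12) q0 h=32  …,,@,,@[,],,,,,,…
13) q2 h=33  …,@,,@,[,],,,,,,…
14) q1 h=34  …@,,@,,[,],,,,,,|
15) q0 h=35  …,,@,,@[,],,,,,|
16) q2 h=36  …,@,,@,[,],,,,|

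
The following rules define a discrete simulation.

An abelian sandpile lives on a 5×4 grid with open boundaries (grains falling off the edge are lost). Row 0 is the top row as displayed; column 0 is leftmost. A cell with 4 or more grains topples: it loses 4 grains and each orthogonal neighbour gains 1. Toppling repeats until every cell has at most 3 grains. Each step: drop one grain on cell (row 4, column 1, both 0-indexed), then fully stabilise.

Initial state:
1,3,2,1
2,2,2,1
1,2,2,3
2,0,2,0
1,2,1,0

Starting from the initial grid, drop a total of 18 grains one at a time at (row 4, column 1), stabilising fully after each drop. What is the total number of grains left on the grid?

0) 1,3,2,1
2,2,2,1
1,2,2,3
2,0,2,0
1,2,1,0
1) 1,3,2,1
2,2,2,1
1,2,2,3
2,0,2,0
1,3,1,0
2) 1,3,2,1
2,2,2,1
1,2,2,3
2,1,2,0
2,0,2,0
3) 1,3,2,1
2,2,2,1
1,2,2,3
2,1,2,0
2,1,2,0
4) 1,3,2,1
2,2,2,1
1,2,2,3
2,1,2,0
2,2,2,0
5) 1,3,2,1
2,2,2,1
1,2,2,3
2,1,2,0
2,3,2,0
6) 1,3,2,1
2,2,2,1
1,2,2,3
2,2,2,0
3,0,3,0
7) 1,3,2,1
2,2,2,1
1,2,2,3
2,2,2,0
3,1,3,0
8) 1,3,2,1
2,2,2,1
1,2,2,3
2,2,2,0
3,2,3,0
9) 1,3,2,1
2,2,2,1
1,2,2,3
2,2,2,0
3,3,3,0
10) 1,3,2,1
2,2,2,1
1,2,2,3
3,3,3,0
0,2,0,1
11) 1,3,2,1
2,2,2,1
1,2,2,3
3,3,3,0
0,3,0,1
12) 1,3,2,1
2,2,2,1
2,3,3,3
0,2,0,1
2,1,2,1
13) 1,3,2,1
2,2,2,1
2,3,3,3
0,2,0,1
2,2,2,1
14) 1,3,2,1
2,2,2,1
2,3,3,3
0,2,0,1
2,3,2,1
15) 1,3,2,1
2,2,2,1
2,3,3,3
0,3,0,1
3,0,3,1
16) 1,3,2,1
2,2,2,1
2,3,3,3
0,3,0,1
3,1,3,1
17) 1,3,2,1
2,2,2,1
2,3,3,3
0,3,0,1
3,2,3,1
18) 1,3,2,1
2,2,2,1
2,3,3,3
0,3,0,1
3,3,3,1

39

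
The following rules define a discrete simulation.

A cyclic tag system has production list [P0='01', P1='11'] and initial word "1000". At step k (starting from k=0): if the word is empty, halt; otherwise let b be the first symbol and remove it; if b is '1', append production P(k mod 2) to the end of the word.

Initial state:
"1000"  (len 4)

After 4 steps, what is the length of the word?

k=0  "1000"  (len 4)
k=1  "00001"  (len 5)
k=2  "0001"  (len 4)
k=3  "001"  (len 3)
k=4  "01"  (len 2)

2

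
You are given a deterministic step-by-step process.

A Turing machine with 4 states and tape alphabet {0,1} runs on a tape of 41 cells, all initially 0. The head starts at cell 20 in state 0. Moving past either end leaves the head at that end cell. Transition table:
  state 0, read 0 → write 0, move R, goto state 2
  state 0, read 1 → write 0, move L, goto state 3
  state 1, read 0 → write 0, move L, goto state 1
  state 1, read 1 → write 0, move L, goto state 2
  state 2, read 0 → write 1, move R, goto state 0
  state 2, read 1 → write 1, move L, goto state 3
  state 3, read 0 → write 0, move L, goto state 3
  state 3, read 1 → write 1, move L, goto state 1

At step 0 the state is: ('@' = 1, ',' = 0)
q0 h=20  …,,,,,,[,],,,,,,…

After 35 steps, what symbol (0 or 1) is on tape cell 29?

0) q0 h=20  …,,,,,,[,],,,,,,…
1) q2 h=21  …,,,,,,[,],,,,,,…
2) q0 h=22  …,,,,,@[,],,,,,,…
3) q2 h=23  …,,,,@,[,],,,,,,…
4) q0 h=24  …,,,@,@[,],,,,,,…
5) q2 h=25  …,,@,@,[,],,,,,,…
6) q0 h=26  …,@,@,@[,],,,,,,…
7) q2 h=27  …@,@,@,[,],,,,,,…
8) q0 h=28  …,@,@,@[,],,,,,,…
9) q2 h=29  …@,@,@,[,],,,,,,…
10) q0 h=30  …,@,@,@[,],,,,,,…
11) q2 h=31  …@,@,@,[,],,,,,,…
12) q0 h=32  …,@,@,@[,],,,,,,…
13) q2 h=33  …@,@,@,[,],,,,,,…
14) q0 h=34  …,@,@,@[,],,,,,,|
15) q2 h=35  …@,@,@,[,],,,,,|
16) q0 h=36  …,@,@,@[,],,,,|
17) q2 h=37  …@,@,@,[,],,,|
18) q0 h=38  …,@,@,@[,],,|
19) q2 h=39  …@,@,@,[,],|
20) q0 h=40  …,@,@,@[,]|
21) q2 h=40  …,@,@,@[,]|
22) q0 h=40  …,@,@,@[@]|
23) q3 h=39  …@,@,@,[@],|
24) q1 h=38  …,@,@,@[,]@,|
25) q1 h=37  …@,@,@,[@],@,|
26) q2 h=36  …,@,@,@[,],,@,|
27) q0 h=37  …@,@,@@[,],@,|
28) q2 h=38  …,@,@@,[,]@,|
29) q0 h=39  …@,@@,@[@],|
30) q3 h=38  …,@,@@,[@],,|
31) q1 h=37  …@,@,@@[,]@,,|
32) q1 h=36  …,@,@,@[@],@,,|
33) q2 h=35  …@,@,@,[@],,@,,|
34) q3 h=34  …,@,@,@[,]@,,@,,|
35) q3 h=33  …@,@,@,[@],@,,@,…

1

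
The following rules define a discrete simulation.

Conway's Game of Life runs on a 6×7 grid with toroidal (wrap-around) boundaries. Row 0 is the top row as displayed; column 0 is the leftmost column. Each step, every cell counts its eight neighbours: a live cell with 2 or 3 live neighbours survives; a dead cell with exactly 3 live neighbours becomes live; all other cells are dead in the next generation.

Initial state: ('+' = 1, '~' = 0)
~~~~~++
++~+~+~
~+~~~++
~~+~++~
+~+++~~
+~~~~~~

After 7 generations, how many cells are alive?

21

0) ~~~~~++
++~+~+~
~+~~~++
~~+~++~
+~+++~~
+~~~~~~
1) ~+~~++~
~++~~~~
~+~+~~~
+~+~~~~
~~+~+++
++~+++~
2) ~~~~~++
++~++~~
+~~+~~~
+~+~+++
~~+~~~~
++~~~~~
3) ~~+~+++
++++++~
~~~~~~~
+~+~+++
~~++~+~
++~~~~+
4) ~~~~~~~
+++~~~~
~~~~~~~
~++~+++
~~++~~~
++~~~~~
5) ~~+~~~~
~+~~~~~
~~~+~++
~++~++~
~~~++++
~++~~~~
6) ~~+~~~~
~~+~~~~
++~+~++
+~+~~~~
+~~~~~+
~++~++~
7) ~~+~~~~
+~++~~+
+~~+~~+
~~+~~+~
+~++~++
++++~++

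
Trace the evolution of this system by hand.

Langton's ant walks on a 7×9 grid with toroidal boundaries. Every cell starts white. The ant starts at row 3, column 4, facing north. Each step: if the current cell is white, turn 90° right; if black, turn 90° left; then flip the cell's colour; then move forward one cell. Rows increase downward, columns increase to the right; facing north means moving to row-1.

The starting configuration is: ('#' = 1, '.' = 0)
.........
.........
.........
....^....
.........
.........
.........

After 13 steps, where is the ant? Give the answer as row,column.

step 0: .........
.........
.........
....^....
.........
.........
.........
step 1: .........
.........
.........
....#>...
.........
.........
.........
step 2: .........
.........
.........
....##...
.....v...
.........
.........
step 3: .........
.........
.........
....##...
....<#...
.........
.........
step 4: .........
.........
.........
....^#...
....##...
.........
.........
step 5: .........
.........
.........
...<.#...
....##...
.........
.........
step 6: .........
.........
...^.....
...#.#...
....##...
.........
.........
step 7: .........
.........
...#>....
...#.#...
....##...
.........
.........
step 8: .........
.........
...##....
...#v#...
....##...
.........
.........
step 9: .........
.........
...##....
...<##...
....##...
.........
.........
step 10: .........
.........
...##....
....##...
...v##...
.........
.........
step 11: .........
.........
...##....
....##...
..<###...
.........
.........
step 12: .........
.........
...##....
..^.##...
..####...
.........
.........
step 13: .........
.........
...##....
..#>##...
..####...
.........
.........

3,3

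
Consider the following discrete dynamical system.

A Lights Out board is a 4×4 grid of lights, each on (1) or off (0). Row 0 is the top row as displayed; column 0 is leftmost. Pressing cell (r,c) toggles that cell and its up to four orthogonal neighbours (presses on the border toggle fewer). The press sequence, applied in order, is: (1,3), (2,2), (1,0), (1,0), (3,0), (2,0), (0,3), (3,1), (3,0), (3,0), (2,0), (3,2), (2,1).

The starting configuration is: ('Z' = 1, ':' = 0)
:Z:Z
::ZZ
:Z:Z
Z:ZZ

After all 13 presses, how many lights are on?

step 0: :Z:Z
::ZZ
:Z:Z
Z:ZZ
step 1: :Z::
::::
:Z::
Z:ZZ
step 2: :Z::
::Z:
::ZZ
Z::Z
step 3: ZZ::
ZZZ:
Z:ZZ
Z::Z
step 4: :Z::
::Z:
::ZZ
Z::Z
step 5: :Z::
::Z:
Z:ZZ
:Z:Z
step 6: :Z::
Z:Z:
:ZZZ
ZZ:Z
step 7: :ZZZ
Z:ZZ
:ZZZ
ZZ:Z
step 8: :ZZZ
Z:ZZ
::ZZ
::ZZ
step 9: :ZZZ
Z:ZZ
Z:ZZ
ZZZZ
step 10: :ZZZ
Z:ZZ
::ZZ
::ZZ
step 11: :ZZZ
::ZZ
ZZZZ
Z:ZZ
step 12: :ZZZ
::ZZ
ZZ:Z
ZZ::
step 13: :ZZZ
:ZZZ
::ZZ
Z:::

9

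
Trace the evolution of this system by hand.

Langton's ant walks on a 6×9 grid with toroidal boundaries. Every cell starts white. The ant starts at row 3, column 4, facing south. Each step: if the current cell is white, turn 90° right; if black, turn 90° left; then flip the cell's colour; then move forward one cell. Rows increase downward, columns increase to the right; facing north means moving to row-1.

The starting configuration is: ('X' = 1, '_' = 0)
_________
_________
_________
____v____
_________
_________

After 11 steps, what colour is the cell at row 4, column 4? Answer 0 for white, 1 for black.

gen 0: _________
_________
_________
____v____
_________
_________
gen 1: _________
_________
_________
___<X____
_________
_________
gen 2: _________
_________
___^_____
___XX____
_________
_________
gen 3: _________
_________
___X>____
___XX____
_________
_________
gen 4: _________
_________
___XX____
___Xv____
_________
_________
gen 5: _________
_________
___XX____
___X_>___
_________
_________
gen 6: _________
_________
___XX____
___X_X___
_____v___
_________
gen 7: _________
_________
___XX____
___X_X___
____<X___
_________
gen 8: _________
_________
___XX____
___X^X___
____XX___
_________
gen 9: _________
_________
___XX____
___XX>___
____XX___
_________
gen 10: _________
_________
___XX^___
___XX____
____XX___
_________
gen 11: _________
_________
___XXX>__
___XX____
____XX___
_________

1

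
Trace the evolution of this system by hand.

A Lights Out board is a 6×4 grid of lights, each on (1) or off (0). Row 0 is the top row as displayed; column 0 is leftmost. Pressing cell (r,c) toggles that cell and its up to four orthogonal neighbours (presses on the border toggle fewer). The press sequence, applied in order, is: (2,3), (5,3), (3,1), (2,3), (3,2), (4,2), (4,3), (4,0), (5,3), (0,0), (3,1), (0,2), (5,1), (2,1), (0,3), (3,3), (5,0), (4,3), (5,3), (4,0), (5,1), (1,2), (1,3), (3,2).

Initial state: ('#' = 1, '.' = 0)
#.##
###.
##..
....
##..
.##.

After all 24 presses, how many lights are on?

k=0  #.##
###.
##..
....
##..
.##.
k=1  #.##
####
####
...#
##..
.##.
k=2  #.##
####
####
...#
##.#
.#.#
k=3  #.##
####
#.##
####
#..#
.#.#
k=4  #.##
###.
#...
###.
#..#
.#.#
k=5  #.##
###.
#.#.
#..#
#.##
.#.#
k=6  #.##
###.
#.#.
#.##
##..
.###
k=7  #.##
###.
#.#.
#.#.
####
.##.
k=8  #.##
###.
#.#.
..#.
..##
###.
k=9  #.##
###.
#.#.
..#.
..#.
##.#
k=10  .###
.##.
#.#.
..#.
..#.
##.#
k=11  .###
.##.
###.
##..
.##.
##.#
k=12  ....
.#..
###.
##..
.##.
##.#
k=13  ....
.#..
###.
##..
..#.
..##
k=14  ....
....
....
#...
..#.
..##
k=15  ..##
...#
....
#...
..#.
..##
k=16  ..##
...#
...#
#.##
..##
..##
k=17  ..##
...#
...#
#.##
#.##
####
k=18  ..##
...#
...#
#.#.
#...
###.
k=19  ..##
...#
...#
#.#.
#..#
##.#
k=20  ..##
...#
...#
..#.
.#.#
.#.#
k=21  ..##
...#
...#
..#.
...#
#.##
k=22  ...#
.##.
..##
..#.
...#
#.##
k=23  ....
.#.#
..#.
..#.
...#
#.##
k=24  ....
.#.#
....
.#.#
..##
#.##

9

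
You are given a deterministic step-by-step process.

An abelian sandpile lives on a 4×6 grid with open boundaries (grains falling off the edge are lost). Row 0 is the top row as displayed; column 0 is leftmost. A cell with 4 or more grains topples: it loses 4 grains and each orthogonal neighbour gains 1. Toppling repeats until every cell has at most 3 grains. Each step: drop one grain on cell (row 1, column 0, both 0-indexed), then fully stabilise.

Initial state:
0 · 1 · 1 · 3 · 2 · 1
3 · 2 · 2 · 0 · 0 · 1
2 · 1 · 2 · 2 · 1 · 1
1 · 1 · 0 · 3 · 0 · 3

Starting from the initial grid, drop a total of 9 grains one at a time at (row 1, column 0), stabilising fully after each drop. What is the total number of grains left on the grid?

38

gen 0: 0 · 1 · 1 · 3 · 2 · 1
3 · 2 · 2 · 0 · 0 · 1
2 · 1 · 2 · 2 · 1 · 1
1 · 1 · 0 · 3 · 0 · 3
gen 1: 1 · 1 · 1 · 3 · 2 · 1
0 · 3 · 2 · 0 · 0 · 1
3 · 1 · 2 · 2 · 1 · 1
1 · 1 · 0 · 3 · 0 · 3
gen 2: 1 · 1 · 1 · 3 · 2 · 1
1 · 3 · 2 · 0 · 0 · 1
3 · 1 · 2 · 2 · 1 · 1
1 · 1 · 0 · 3 · 0 · 3
gen 3: 1 · 1 · 1 · 3 · 2 · 1
2 · 3 · 2 · 0 · 0 · 1
3 · 1 · 2 · 2 · 1 · 1
1 · 1 · 0 · 3 · 0 · 3
gen 4: 1 · 1 · 1 · 3 · 2 · 1
3 · 3 · 2 · 0 · 0 · 1
3 · 1 · 2 · 2 · 1 · 1
1 · 1 · 0 · 3 · 0 · 3
gen 5: 2 · 2 · 1 · 3 · 2 · 1
2 · 0 · 3 · 0 · 0 · 1
0 · 3 · 2 · 2 · 1 · 1
2 · 1 · 0 · 3 · 0 · 3
gen 6: 2 · 2 · 1 · 3 · 2 · 1
3 · 0 · 3 · 0 · 0 · 1
0 · 3 · 2 · 2 · 1 · 1
2 · 1 · 0 · 3 · 0 · 3
gen 7: 3 · 2 · 1 · 3 · 2 · 1
0 · 1 · 3 · 0 · 0 · 1
1 · 3 · 2 · 2 · 1 · 1
2 · 1 · 0 · 3 · 0 · 3
gen 8: 3 · 2 · 1 · 3 · 2 · 1
1 · 1 · 3 · 0 · 0 · 1
1 · 3 · 2 · 2 · 1 · 1
2 · 1 · 0 · 3 · 0 · 3
gen 9: 3 · 2 · 1 · 3 · 2 · 1
2 · 1 · 3 · 0 · 0 · 1
1 · 3 · 2 · 2 · 1 · 1
2 · 1 · 0 · 3 · 0 · 3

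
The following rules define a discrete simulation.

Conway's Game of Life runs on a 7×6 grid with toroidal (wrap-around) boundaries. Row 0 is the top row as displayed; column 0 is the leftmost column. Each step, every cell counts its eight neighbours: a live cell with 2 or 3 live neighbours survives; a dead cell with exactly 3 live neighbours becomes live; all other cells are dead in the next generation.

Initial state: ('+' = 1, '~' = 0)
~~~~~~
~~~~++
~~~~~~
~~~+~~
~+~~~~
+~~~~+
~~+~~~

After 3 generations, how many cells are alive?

gen 0: ~~~~~~
~~~~++
~~~~~~
~~~+~~
~+~~~~
+~~~~+
~~+~~~
gen 1: ~~~~~~
~~~~~~
~~~~+~
~~~~~~
+~~~~~
++~~~~
~~~~~~
gen 2: ~~~~~~
~~~~~~
~~~~~~
~~~~~~
++~~~~
++~~~~
~~~~~~
gen 3: ~~~~~~
~~~~~~
~~~~~~
~~~~~~
++~~~~
++~~~~
~~~~~~

4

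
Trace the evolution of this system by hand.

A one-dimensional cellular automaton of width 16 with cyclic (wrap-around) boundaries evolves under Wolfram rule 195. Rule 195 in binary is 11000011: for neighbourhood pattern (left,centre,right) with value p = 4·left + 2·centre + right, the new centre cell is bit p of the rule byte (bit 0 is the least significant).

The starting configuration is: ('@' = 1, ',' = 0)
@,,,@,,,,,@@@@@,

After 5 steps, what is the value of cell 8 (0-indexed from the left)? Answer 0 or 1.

0

0) @,,,@,,,,,@@@@@,
1) ,,@@,,@@@@,@@@@,
2) @@,@,@,@@@,,@@@,
3) ,@,,,,,,@@,@,@@,
4) @,,@@@@@,@,,,,@,
5) ,,@,@@@@,,,@@@,,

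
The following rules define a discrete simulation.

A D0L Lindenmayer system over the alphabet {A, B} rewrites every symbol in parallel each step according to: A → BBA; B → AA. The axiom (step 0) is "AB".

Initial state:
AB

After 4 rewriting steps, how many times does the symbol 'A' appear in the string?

gen 0: AB
gen 1: BBAAA
gen 2: AAAABBABBABBA
gen 3: BBABBABBABBAAAAABBAAAAABBAAAAABBA
gen 4: AAAABBAAAAABBAAAAABBAAAAABBABBABBABBABBAAAAABBABBABBABBABBAAAAABBABBABBABBABBAAAAABBA

47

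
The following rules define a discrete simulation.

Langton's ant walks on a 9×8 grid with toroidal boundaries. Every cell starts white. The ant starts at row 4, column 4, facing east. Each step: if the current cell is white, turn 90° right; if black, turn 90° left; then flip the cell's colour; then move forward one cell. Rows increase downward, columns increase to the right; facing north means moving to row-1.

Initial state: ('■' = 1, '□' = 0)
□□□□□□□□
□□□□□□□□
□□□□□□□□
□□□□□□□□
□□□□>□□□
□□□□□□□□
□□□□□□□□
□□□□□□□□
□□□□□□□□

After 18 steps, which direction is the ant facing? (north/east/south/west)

k=0  □□□□□□□□
□□□□□□□□
□□□□□□□□
□□□□□□□□
□□□□>□□□
□□□□□□□□
□□□□□□□□
□□□□□□□□
□□□□□□□□
k=1  □□□□□□□□
□□□□□□□□
□□□□□□□□
□□□□□□□□
□□□□■□□□
□□□□v□□□
□□□□□□□□
□□□□□□□□
□□□□□□□□
k=2  □□□□□□□□
□□□□□□□□
□□□□□□□□
□□□□□□□□
□□□□■□□□
□□□<■□□□
□□□□□□□□
□□□□□□□□
□□□□□□□□
k=3  □□□□□□□□
□□□□□□□□
□□□□□□□□
□□□□□□□□
□□□^■□□□
□□□■■□□□
□□□□□□□□
□□□□□□□□
□□□□□□□□
k=4  □□□□□□□□
□□□□□□□□
□□□□□□□□
□□□□□□□□
□□□■>□□□
□□□■■□□□
□□□□□□□□
□□□□□□□□
□□□□□□□□
k=5  □□□□□□□□
□□□□□□□□
□□□□□□□□
□□□□^□□□
□□□■□□□□
□□□■■□□□
□□□□□□□□
□□□□□□□□
□□□□□□□□
k=6  □□□□□□□□
□□□□□□□□
□□□□□□□□
□□□□■>□□
□□□■□□□□
□□□■■□□□
□□□□□□□□
□□□□□□□□
□□□□□□□□
k=7  □□□□□□□□
□□□□□□□□
□□□□□□□□
□□□□■■□□
□□□■□v□□
□□□■■□□□
□□□□□□□□
□□□□□□□□
□□□□□□□□
k=8  □□□□□□□□
□□□□□□□□
□□□□□□□□
□□□□■■□□
□□□■<■□□
□□□■■□□□
□□□□□□□□
□□□□□□□□
□□□□□□□□
k=9  □□□□□□□□
□□□□□□□□
□□□□□□□□
□□□□^■□□
□□□■■■□□
□□□■■□□□
□□□□□□□□
□□□□□□□□
□□□□□□□□
k=10  □□□□□□□□
□□□□□□□□
□□□□□□□□
□□□<□■□□
□□□■■■□□
□□□■■□□□
□□□□□□□□
□□□□□□□□
□□□□□□□□
k=11  □□□□□□□□
□□□□□□□□
□□□^□□□□
□□□■□■□□
□□□■■■□□
□□□■■□□□
□□□□□□□□
□□□□□□□□
□□□□□□□□
k=12  □□□□□□□□
□□□□□□□□
□□□■>□□□
□□□■□■□□
□□□■■■□□
□□□■■□□□
□□□□□□□□
□□□□□□□□
□□□□□□□□
k=13  □□□□□□□□
□□□□□□□□
□□□■■□□□
□□□■v■□□
□□□■■■□□
□□□■■□□□
□□□□□□□□
□□□□□□□□
□□□□□□□□
k=14  □□□□□□□□
□□□□□□□□
□□□■■□□□
□□□<■■□□
□□□■■■□□
□□□■■□□□
□□□□□□□□
□□□□□□□□
□□□□□□□□
k=15  □□□□□□□□
□□□□□□□□
□□□■■□□□
□□□□■■□□
□□□v■■□□
□□□■■□□□
□□□□□□□□
□□□□□□□□
□□□□□□□□
k=16  □□□□□□□□
□□□□□□□□
□□□■■□□□
□□□□■■□□
□□□□>■□□
□□□■■□□□
□□□□□□□□
□□□□□□□□
□□□□□□□□
k=17  □□□□□□□□
□□□□□□□□
□□□■■□□□
□□□□^■□□
□□□□□■□□
□□□■■□□□
□□□□□□□□
□□□□□□□□
□□□□□□□□
k=18  □□□□□□□□
□□□□□□□□
□□□■■□□□
□□□<□■□□
□□□□□■□□
□□□■■□□□
□□□□□□□□
□□□□□□□□
□□□□□□□□

west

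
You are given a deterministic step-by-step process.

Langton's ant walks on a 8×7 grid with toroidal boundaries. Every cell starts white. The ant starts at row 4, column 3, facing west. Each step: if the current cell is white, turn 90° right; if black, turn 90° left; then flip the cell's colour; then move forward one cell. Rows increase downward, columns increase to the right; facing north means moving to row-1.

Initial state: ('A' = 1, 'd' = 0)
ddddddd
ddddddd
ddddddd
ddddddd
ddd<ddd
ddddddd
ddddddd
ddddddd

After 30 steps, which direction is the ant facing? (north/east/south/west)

k=0  ddddddd
ddddddd
ddddddd
ddddddd
ddd<ddd
ddddddd
ddddddd
ddddddd
k=1  ddddddd
ddddddd
ddddddd
ddd^ddd
dddAddd
ddddddd
ddddddd
ddddddd
k=2  ddddddd
ddddddd
ddddddd
dddA>dd
dddAddd
ddddddd
ddddddd
ddddddd
k=3  ddddddd
ddddddd
ddddddd
dddAAdd
dddAvdd
ddddddd
ddddddd
ddddddd
k=4  ddddddd
ddddddd
ddddddd
dddAAdd
ddd<Add
ddddddd
ddddddd
ddddddd
k=5  ddddddd
ddddddd
ddddddd
dddAAdd
ddddAdd
dddvddd
ddddddd
ddddddd
k=6  ddddddd
ddddddd
ddddddd
dddAAdd
ddddAdd
dd<Addd
ddddddd
ddddddd
k=7  ddddddd
ddddddd
ddddddd
dddAAdd
dd^dAdd
ddAAddd
ddddddd
ddddddd
k=8  ddddddd
ddddddd
ddddddd
dddAAdd
ddA>Add
ddAAddd
ddddddd
ddddddd
k=9  ddddddd
ddddddd
ddddddd
dddAAdd
ddAAAdd
ddAvddd
ddddddd
ddddddd
k=10  ddddddd
ddddddd
ddddddd
dddAAdd
ddAAAdd
ddAd>dd
ddddddd
ddddddd
k=11  ddddddd
ddddddd
ddddddd
dddAAdd
ddAAAdd
ddAdAdd
ddddvdd
ddddddd
k=12  ddddddd
ddddddd
ddddddd
dddAAdd
ddAAAdd
ddAdAdd
ddd<Add
ddddddd
k=13  ddddddd
ddddddd
ddddddd
dddAAdd
ddAAAdd
ddA^Add
dddAAdd
ddddddd
k=14  ddddddd
ddddddd
ddddddd
dddAAdd
ddAAAdd
ddAA>dd
dddAAdd
ddddddd
k=15  ddddddd
ddddddd
ddddddd
dddAAdd
ddAA^dd
ddAAddd
dddAAdd
ddddddd
k=16  ddddddd
ddddddd
ddddddd
dddAAdd
ddA<ddd
ddAAddd
dddAAdd
ddddddd
k=17  ddddddd
ddddddd
ddddddd
dddAAdd
ddAdddd
ddAvddd
dddAAdd
ddddddd
k=18  ddddddd
ddddddd
ddddddd
dddAAdd
ddAdddd
ddAd>dd
dddAAdd
ddddddd
k=19  ddddddd
ddddddd
ddddddd
dddAAdd
ddAdddd
ddAdAdd
dddAvdd
ddddddd
k=20  ddddddd
ddddddd
ddddddd
dddAAdd
ddAdddd
ddAdAdd
dddAd>d
ddddddd
k=21  ddddddd
ddddddd
ddddddd
dddAAdd
ddAdddd
ddAdAdd
dddAdAd
dddddvd
k=22  ddddddd
ddddddd
ddddddd
dddAAdd
ddAdddd
ddAdAdd
dddAdAd
dddd<Ad
k=23  ddddddd
ddddddd
ddddddd
dddAAdd
ddAdddd
ddAdAdd
dddA^Ad
ddddAAd
k=24  ddddddd
ddddddd
ddddddd
dddAAdd
ddAdddd
ddAdAdd
dddAA>d
ddddAAd
k=25  ddddddd
ddddddd
ddddddd
dddAAdd
ddAdddd
ddAdA^d
dddAAdd
ddddAAd
k=26  ddddddd
ddddddd
ddddddd
dddAAdd
ddAdddd
ddAdAA>
dddAAdd
ddddAAd
k=27  ddddddd
ddddddd
ddddddd
dddAAdd
ddAdddd
ddAdAAA
dddAAdv
ddddAAd
k=28  ddddddd
ddddddd
ddddddd
dddAAdd
ddAdddd
ddAdAAA
dddAA<A
ddddAAd
k=29  ddddddd
ddddddd
ddddddd
dddAAdd
ddAdddd
ddAdA^A
dddAAAA
ddddAAd
k=30  ddddddd
ddddddd
ddddddd
dddAAdd
ddAdddd
ddAd<dA
dddAAAA
ddddAAd

west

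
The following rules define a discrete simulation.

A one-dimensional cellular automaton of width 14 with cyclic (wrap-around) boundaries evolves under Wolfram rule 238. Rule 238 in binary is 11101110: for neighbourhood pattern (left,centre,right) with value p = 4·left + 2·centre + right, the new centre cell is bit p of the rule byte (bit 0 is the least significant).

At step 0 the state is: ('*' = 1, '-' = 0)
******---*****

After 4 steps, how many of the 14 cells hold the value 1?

14

step 0: ******---*****
step 1: ******--******
step 2: ******-*******
step 3: **************
step 4: **************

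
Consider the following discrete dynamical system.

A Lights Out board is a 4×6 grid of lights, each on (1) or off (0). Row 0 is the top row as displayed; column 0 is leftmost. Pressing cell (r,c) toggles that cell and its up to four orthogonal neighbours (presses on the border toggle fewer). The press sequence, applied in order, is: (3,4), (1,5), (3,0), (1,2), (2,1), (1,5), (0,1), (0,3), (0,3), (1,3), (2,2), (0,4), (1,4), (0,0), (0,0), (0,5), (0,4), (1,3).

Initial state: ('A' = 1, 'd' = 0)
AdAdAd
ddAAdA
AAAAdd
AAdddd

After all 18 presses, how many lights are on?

16

[0] AdAdAd
ddAAdA
AAAAdd
AAdddd
[1] AdAdAd
ddAAdA
AAAAAd
AAdAAA
[2] AdAdAA
ddAAAd
AAAAAA
AAdAAA
[3] AdAdAA
ddAAAd
dAAAAA
dddAAA
[4] AdddAA
dAddAd
dAdAAA
dddAAA
[5] AdddAA
ddddAd
AdAAAA
dAdAAA
[6] AdddAd
dddddA
AdAAAd
dAdAAA
[7] dAAdAd
dAdddA
AdAAAd
dAdAAA
[8] dAdAdd
dAdAdA
AdAAAd
dAdAAA
[9] dAAdAd
dAdddA
AdAAAd
dAdAAA
[10] dAAAAd
dAAAAA
AdAdAd
dAdAAA
[11] dAAAAd
dAdAAA
AAdAAd
dAAAAA
[12] dAAddA
dAdAdA
AAdAAd
dAAAAA
[13] dAAdAA
dAddAd
AAdAdd
dAAAAA
[14] AdAdAA
AAddAd
AAdAdd
dAAAAA
[15] dAAdAA
dAddAd
AAdAdd
dAAAAA
[16] dAAddd
dAddAA
AAdAdd
dAAAAA
[17] dAAAAA
dAdddA
AAdAdd
dAAAAA
[18] dAAdAA
dAAAAA
AAdddd
dAAAAA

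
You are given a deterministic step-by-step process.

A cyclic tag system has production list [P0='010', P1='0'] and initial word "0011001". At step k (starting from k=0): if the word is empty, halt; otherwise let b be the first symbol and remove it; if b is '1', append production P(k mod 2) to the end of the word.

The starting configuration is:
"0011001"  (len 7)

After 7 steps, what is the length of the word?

7

[0] "0011001"  (len 7)
[1] "011001"  (len 6)
[2] "11001"  (len 5)
[3] "1001010"  (len 7)
[4] "0010100"  (len 7)
[5] "010100"  (len 6)
[6] "10100"  (len 5)
[7] "0100010"  (len 7)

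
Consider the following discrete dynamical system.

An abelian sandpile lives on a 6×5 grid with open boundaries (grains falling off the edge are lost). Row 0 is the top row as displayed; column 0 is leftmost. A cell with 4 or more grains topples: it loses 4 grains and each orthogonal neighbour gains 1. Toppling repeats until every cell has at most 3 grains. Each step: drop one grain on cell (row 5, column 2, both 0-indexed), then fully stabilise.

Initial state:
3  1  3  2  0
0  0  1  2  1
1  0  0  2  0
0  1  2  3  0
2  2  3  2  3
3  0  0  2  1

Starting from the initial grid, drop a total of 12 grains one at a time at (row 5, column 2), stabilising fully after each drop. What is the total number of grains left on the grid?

42

0) 3  1  3  2  0
0  0  1  2  1
1  0  0  2  0
0  1  2  3  0
2  2  3  2  3
3  0  0  2  1
1) 3  1  3  2  0
0  0  1  2  1
1  0  0  2  0
0  1  2  3  0
2  2  3  2  3
3  0  1  2  1
2) 3  1  3  2  0
0  0  1  2  1
1  0  0  2  0
0  1  2  3  0
2  2  3  2  3
3  0  2  2  1
3) 3  1  3  2  0
0  0  1  2  1
1  0  0  2  0
0  1  2  3  0
2  2  3  2  3
3  0  3  2  1
4) 3  1  3  2  0
0  0  1  2  1
1  0  0  2  0
0  1  3  3  0
2  3  0  3  3
3  1  1  3  1
5) 3  1  3  2  0
0  0  1  2  1
1  0  0  2  0
0  1  3  3  0
2  3  0  3  3
3  1  2  3  1
6) 3  1  3  2  0
0  0  1  2  1
1  0  0  2  0
0  1  3  3  0
2  3  0  3  3
3  1  3  3  1
7) 3  1  3  2  0
0  0  1  2  1
1  0  1  3  0
0  2  0  1  2
2  3  3  2  0
3  2  1  1  3
8) 3  1  3  2  0
0  0  1  2  1
1  0  1  3  0
0  2  0  1  2
2  3  3  2  0
3  2  2  1  3
9) 3  1  3  2  0
0  0  1  2  1
1  0  1  3  0
0  2  0  1  2
2  3  3  2  0
3  2  3  1  3
10) 3  1  3  2  0
0  0  1  2  1
1  0  1  3  0
1  3  1  1  2
0  2  1  3  0
1  1  2  2  3
11) 3  1  3  2  0
0  0  1  2  1
1  0  1  3  0
1  3  1  1  2
0  2  1  3  0
1  1  3  2  3
12) 3  1  3  2  0
0  0  1  2  1
1  0  1  3  0
1  3  1  1  2
0  2  2  3  0
1  2  0  3  3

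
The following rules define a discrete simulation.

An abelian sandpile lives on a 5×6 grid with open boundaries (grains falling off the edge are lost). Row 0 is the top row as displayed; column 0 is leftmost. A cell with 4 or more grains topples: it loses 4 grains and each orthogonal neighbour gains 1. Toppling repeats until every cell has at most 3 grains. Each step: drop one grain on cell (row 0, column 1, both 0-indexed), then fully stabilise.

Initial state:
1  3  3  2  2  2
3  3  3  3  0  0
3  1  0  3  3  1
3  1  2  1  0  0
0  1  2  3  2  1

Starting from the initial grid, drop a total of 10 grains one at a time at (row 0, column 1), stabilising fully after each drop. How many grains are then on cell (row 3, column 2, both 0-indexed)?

0) 1  3  3  2  2  2
3  3  3  3  0  0
3  1  0  3  3  1
3  1  2  1  0  0
0  1  2  3  2  1
1) 3  2  2  0  3  2
1  2  2  2  2  0
1  3  2  1  0  2
0  2  2  2  1  0
1  1  2  3  2  1
2) 3  3  2  0  3  2
1  2  2  2  2  0
1  3  2  1  0  2
0  2  2  2  1  0
1  1  2  3  2  1
3) 0  1  3  0  3  2
2  3  2  2  2  0
1  3  2  1  0  2
0  2  2  2  1  0
1  1  2  3  2  1
4) 0  2  3  0  3  2
2  3  2  2  2  0
1  3  2  1  0  2
0  2  2  2  1  0
1  1  2  3  2  1
5) 0  3  3  0  3  2
2  3  2  2  2  0
1  3  2  1  0  2
0  2  2  2  1  0
1  1  2  3  2  1
6) 1  2  1  1  3  2
3  2  1  3  2  0
2  1  0  2  0  2
0  3  3  2  1  0
1  1  2  3  2  1
7) 1  3  1  1  3  2
3  2  1  3  2  0
2  1  0  2  0  2
0  3  3  2  1  0
1  1  2  3  2  1
8) 2  0  2  1  3  2
3  3  1  3  2  0
2  1  0  2  0  2
0  3  3  2  1  0
1  1  2  3  2  1
9) 2  1  2  1  3  2
3  3  1  3  2  0
2  1  0  2  0  2
0  3  3  2  1  0
1  1  2  3  2  1
10) 2  2  2  1  3  2
3  3  1  3  2  0
2  1  0  2  0  2
0  3  3  2  1  0
1  1  2  3  2  1

3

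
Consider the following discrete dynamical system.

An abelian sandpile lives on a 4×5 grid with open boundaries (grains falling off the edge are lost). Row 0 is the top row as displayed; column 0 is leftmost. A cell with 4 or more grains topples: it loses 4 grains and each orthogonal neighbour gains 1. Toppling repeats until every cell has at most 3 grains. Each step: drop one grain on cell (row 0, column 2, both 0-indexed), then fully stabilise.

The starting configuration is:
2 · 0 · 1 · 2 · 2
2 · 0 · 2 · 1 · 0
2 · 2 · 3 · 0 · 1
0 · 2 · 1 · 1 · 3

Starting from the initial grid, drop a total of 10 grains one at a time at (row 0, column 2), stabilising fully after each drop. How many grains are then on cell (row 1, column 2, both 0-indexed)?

t=0: 2 · 0 · 1 · 2 · 2
2 · 0 · 2 · 1 · 0
2 · 2 · 3 · 0 · 1
0 · 2 · 1 · 1 · 3
t=1: 2 · 0 · 2 · 2 · 2
2 · 0 · 2 · 1 · 0
2 · 2 · 3 · 0 · 1
0 · 2 · 1 · 1 · 3
t=2: 2 · 0 · 3 · 2 · 2
2 · 0 · 2 · 1 · 0
2 · 2 · 3 · 0 · 1
0 · 2 · 1 · 1 · 3
t=3: 2 · 1 · 0 · 3 · 2
2 · 0 · 3 · 1 · 0
2 · 2 · 3 · 0 · 1
0 · 2 · 1 · 1 · 3
t=4: 2 · 1 · 1 · 3 · 2
2 · 0 · 3 · 1 · 0
2 · 2 · 3 · 0 · 1
0 · 2 · 1 · 1 · 3
t=5: 2 · 1 · 2 · 3 · 2
2 · 0 · 3 · 1 · 0
2 · 2 · 3 · 0 · 1
0 · 2 · 1 · 1 · 3
t=6: 2 · 1 · 3 · 3 · 2
2 · 0 · 3 · 1 · 0
2 · 2 · 3 · 0 · 1
0 · 2 · 1 · 1 · 3
t=7: 2 · 2 · 2 · 0 · 3
2 · 1 · 1 · 3 · 0
2 · 3 · 0 · 1 · 1
0 · 2 · 2 · 1 · 3
t=8: 2 · 2 · 3 · 0 · 3
2 · 1 · 1 · 3 · 0
2 · 3 · 0 · 1 · 1
0 · 2 · 2 · 1 · 3
t=9: 2 · 3 · 0 · 1 · 3
2 · 1 · 2 · 3 · 0
2 · 3 · 0 · 1 · 1
0 · 2 · 2 · 1 · 3
t=10: 2 · 3 · 1 · 1 · 3
2 · 1 · 2 · 3 · 0
2 · 3 · 0 · 1 · 1
0 · 2 · 2 · 1 · 3

2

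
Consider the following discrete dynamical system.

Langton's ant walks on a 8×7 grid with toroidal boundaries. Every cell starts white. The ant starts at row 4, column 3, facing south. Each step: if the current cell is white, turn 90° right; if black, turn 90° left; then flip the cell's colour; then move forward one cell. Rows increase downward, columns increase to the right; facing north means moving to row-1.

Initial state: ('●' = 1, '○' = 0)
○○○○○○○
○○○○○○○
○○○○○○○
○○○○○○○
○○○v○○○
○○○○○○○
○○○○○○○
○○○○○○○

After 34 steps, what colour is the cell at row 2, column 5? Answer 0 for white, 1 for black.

0

[0] ○○○○○○○
○○○○○○○
○○○○○○○
○○○○○○○
○○○v○○○
○○○○○○○
○○○○○○○
○○○○○○○
[1] ○○○○○○○
○○○○○○○
○○○○○○○
○○○○○○○
○○<●○○○
○○○○○○○
○○○○○○○
○○○○○○○
[2] ○○○○○○○
○○○○○○○
○○○○○○○
○○^○○○○
○○●●○○○
○○○○○○○
○○○○○○○
○○○○○○○
[3] ○○○○○○○
○○○○○○○
○○○○○○○
○○●>○○○
○○●●○○○
○○○○○○○
○○○○○○○
○○○○○○○
[4] ○○○○○○○
○○○○○○○
○○○○○○○
○○●●○○○
○○●v○○○
○○○○○○○
○○○○○○○
○○○○○○○
[5] ○○○○○○○
○○○○○○○
○○○○○○○
○○●●○○○
○○●○>○○
○○○○○○○
○○○○○○○
○○○○○○○
[6] ○○○○○○○
○○○○○○○
○○○○○○○
○○●●○○○
○○●○●○○
○○○○v○○
○○○○○○○
○○○○○○○
[7] ○○○○○○○
○○○○○○○
○○○○○○○
○○●●○○○
○○●○●○○
○○○<●○○
○○○○○○○
○○○○○○○
[8] ○○○○○○○
○○○○○○○
○○○○○○○
○○●●○○○
○○●^●○○
○○○●●○○
○○○○○○○
○○○○○○○
[9] ○○○○○○○
○○○○○○○
○○○○○○○
○○●●○○○
○○●●>○○
○○○●●○○
○○○○○○○
○○○○○○○
[10] ○○○○○○○
○○○○○○○
○○○○○○○
○○●●^○○
○○●●○○○
○○○●●○○
○○○○○○○
○○○○○○○
[11] ○○○○○○○
○○○○○○○
○○○○○○○
○○●●●>○
○○●●○○○
○○○●●○○
○○○○○○○
○○○○○○○
[12] ○○○○○○○
○○○○○○○
○○○○○○○
○○●●●●○
○○●●○v○
○○○●●○○
○○○○○○○
○○○○○○○
[13] ○○○○○○○
○○○○○○○
○○○○○○○
○○●●●●○
○○●●<●○
○○○●●○○
○○○○○○○
○○○○○○○
[14] ○○○○○○○
○○○○○○○
○○○○○○○
○○●●^●○
○○●●●●○
○○○●●○○
○○○○○○○
○○○○○○○
[15] ○○○○○○○
○○○○○○○
○○○○○○○
○○●<○●○
○○●●●●○
○○○●●○○
○○○○○○○
○○○○○○○
[16] ○○○○○○○
○○○○○○○
○○○○○○○
○○●○○●○
○○●v●●○
○○○●●○○
○○○○○○○
○○○○○○○
[17] ○○○○○○○
○○○○○○○
○○○○○○○
○○●○○●○
○○●○>●○
○○○●●○○
○○○○○○○
○○○○○○○
[18] ○○○○○○○
○○○○○○○
○○○○○○○
○○●○^●○
○○●○○●○
○○○●●○○
○○○○○○○
○○○○○○○
[19] ○○○○○○○
○○○○○○○
○○○○○○○
○○●○●>○
○○●○○●○
○○○●●○○
○○○○○○○
○○○○○○○
[20] ○○○○○○○
○○○○○○○
○○○○○^○
○○●○●○○
○○●○○●○
○○○●●○○
○○○○○○○
○○○○○○○
[21] ○○○○○○○
○○○○○○○
○○○○○●>
○○●○●○○
○○●○○●○
○○○●●○○
○○○○○○○
○○○○○○○
[22] ○○○○○○○
○○○○○○○
○○○○○●●
○○●○●○v
○○●○○●○
○○○●●○○
○○○○○○○
○○○○○○○
[23] ○○○○○○○
○○○○○○○
○○○○○●●
○○●○●<●
○○●○○●○
○○○●●○○
○○○○○○○
○○○○○○○
[24] ○○○○○○○
○○○○○○○
○○○○○^●
○○●○●●●
○○●○○●○
○○○●●○○
○○○○○○○
○○○○○○○
[25] ○○○○○○○
○○○○○○○
○○○○<○●
○○●○●●●
○○●○○●○
○○○●●○○
○○○○○○○
○○○○○○○
[26] ○○○○○○○
○○○○^○○
○○○○●○●
○○●○●●●
○○●○○●○
○○○●●○○
○○○○○○○
○○○○○○○
[27] ○○○○○○○
○○○○●>○
○○○○●○●
○○●○●●●
○○●○○●○
○○○●●○○
○○○○○○○
○○○○○○○
[28] ○○○○○○○
○○○○●●○
○○○○●v●
○○●○●●●
○○●○○●○
○○○●●○○
○○○○○○○
○○○○○○○
[29] ○○○○○○○
○○○○●●○
○○○○<●●
○○●○●●●
○○●○○●○
○○○●●○○
○○○○○○○
○○○○○○○
[30] ○○○○○○○
○○○○●●○
○○○○○●●
○○●○v●●
○○●○○●○
○○○●●○○
○○○○○○○
○○○○○○○
[31] ○○○○○○○
○○○○●●○
○○○○○●●
○○●○○>●
○○●○○●○
○○○●●○○
○○○○○○○
○○○○○○○
[32] ○○○○○○○
○○○○●●○
○○○○○^●
○○●○○○●
○○●○○●○
○○○●●○○
○○○○○○○
○○○○○○○
[33] ○○○○○○○
○○○○●●○
○○○○<○●
○○●○○○●
○○●○○●○
○○○●●○○
○○○○○○○
○○○○○○○
[34] ○○○○○○○
○○○○^●○
○○○○●○●
○○●○○○●
○○●○○●○
○○○●●○○
○○○○○○○
○○○○○○○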